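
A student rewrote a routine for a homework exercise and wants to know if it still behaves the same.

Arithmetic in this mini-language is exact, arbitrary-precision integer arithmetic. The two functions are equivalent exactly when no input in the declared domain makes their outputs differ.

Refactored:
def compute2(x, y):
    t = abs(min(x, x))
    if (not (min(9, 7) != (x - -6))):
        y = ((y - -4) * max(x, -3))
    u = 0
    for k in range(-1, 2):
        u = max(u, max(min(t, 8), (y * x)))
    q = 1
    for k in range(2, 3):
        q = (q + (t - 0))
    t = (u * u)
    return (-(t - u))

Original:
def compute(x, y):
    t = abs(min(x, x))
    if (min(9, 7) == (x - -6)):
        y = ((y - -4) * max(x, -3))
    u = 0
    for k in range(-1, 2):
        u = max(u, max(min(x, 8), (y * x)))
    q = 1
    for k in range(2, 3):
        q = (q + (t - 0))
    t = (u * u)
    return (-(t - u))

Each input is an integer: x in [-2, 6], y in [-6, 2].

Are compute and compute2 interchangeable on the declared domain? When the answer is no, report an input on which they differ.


Consider the input x=-2, y=0.
compute: t := 2 | (min(9, 7) == (x - -6)): false | u := 0 | iter k=-1: | u := 0 | iter k=0: | u := 0 | iter k=1: | u := 0 | q := 1 | iter k=2: | q := 3 | t := 0 | result 0
compute2: t := 2 | (not (min(9, 7) != (x - -6))): false | u := 0 | iter k=-1: | u := 2 | iter k=0: | u := 2 | iter k=1: | u := 2 | q := 1 | iter k=2: | q := 3 | t := 4 | result -2
0 != -2, so the rewrite changes behavior.
verdict: not equivalent; witness: x=-2, y=0


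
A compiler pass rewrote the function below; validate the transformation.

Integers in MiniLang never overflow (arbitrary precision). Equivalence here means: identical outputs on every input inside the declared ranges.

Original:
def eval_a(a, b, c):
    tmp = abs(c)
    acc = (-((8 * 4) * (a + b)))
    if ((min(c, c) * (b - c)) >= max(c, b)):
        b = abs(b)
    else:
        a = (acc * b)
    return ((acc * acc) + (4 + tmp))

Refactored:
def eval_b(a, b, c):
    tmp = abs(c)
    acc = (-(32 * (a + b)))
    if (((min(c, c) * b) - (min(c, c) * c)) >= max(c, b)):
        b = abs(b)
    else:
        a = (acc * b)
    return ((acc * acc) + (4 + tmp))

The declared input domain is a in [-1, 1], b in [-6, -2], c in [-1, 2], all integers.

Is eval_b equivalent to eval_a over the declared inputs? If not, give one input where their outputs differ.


Although min/max/abs usage differs; constant usage differs, 60/60 inputs agree.
verdict: equivalent


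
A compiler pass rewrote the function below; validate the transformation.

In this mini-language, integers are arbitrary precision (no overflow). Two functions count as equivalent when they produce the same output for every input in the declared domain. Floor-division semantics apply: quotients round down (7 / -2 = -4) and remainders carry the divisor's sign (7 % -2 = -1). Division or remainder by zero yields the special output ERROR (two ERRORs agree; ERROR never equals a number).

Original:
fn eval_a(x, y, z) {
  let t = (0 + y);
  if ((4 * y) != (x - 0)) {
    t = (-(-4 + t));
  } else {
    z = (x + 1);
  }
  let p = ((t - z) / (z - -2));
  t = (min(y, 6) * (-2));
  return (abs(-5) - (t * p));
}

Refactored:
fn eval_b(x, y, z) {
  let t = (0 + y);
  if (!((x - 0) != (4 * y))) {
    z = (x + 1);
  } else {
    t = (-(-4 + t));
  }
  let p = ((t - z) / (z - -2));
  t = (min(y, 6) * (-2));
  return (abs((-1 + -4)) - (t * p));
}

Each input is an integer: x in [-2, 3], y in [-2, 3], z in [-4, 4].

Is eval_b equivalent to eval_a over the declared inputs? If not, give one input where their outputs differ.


Side by side, the visible changes include: arithmetic usage differs; constant usage differs; boolean connective usage differs.
As a probe, take x=-1, y=2, z=1: eval_a runs t := 2 | ((4 * y) != (x - 0)): true | t := 2 | p := 0 | t := -4 | result 5; eval_b runs t := 2 | (!((x - 0) != (4 * y))): false | t := 2 | p := 0 | t := -4 | result 5; both end at 5.
Sweeping the whole domain (324 inputs) finds no disagreement.
verdict: equivalent


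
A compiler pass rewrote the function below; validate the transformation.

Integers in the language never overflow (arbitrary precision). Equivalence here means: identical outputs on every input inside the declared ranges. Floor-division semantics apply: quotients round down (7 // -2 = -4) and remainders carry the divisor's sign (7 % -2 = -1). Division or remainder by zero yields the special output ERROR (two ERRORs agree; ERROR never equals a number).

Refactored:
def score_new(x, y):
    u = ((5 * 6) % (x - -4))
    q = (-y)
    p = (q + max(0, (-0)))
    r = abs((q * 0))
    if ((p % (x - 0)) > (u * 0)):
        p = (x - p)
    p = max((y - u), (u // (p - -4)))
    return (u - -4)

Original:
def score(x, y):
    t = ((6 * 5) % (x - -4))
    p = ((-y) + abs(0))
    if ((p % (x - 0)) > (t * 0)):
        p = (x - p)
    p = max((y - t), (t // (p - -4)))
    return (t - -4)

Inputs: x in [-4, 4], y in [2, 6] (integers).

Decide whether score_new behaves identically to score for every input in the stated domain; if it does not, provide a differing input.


Side by side, the visible changes include: local variable names differ; min/max/abs usage differs; constant usage differs; statement counts differ; arithmetic usage differs.
Tracing x=-3, y=5: score: t=0, then p=-5, then ((p % (x - 0)) > (t * 0)) is false, then p=5, then returns 4 | score_new: u=0, then q=-5, then p=-5, then r=0, then ((p % (x - 0)) > (u * 0)) is false, then p=5, then returns 4 — matching result 4.
Every one of the 45 inputs gives matching results.
verdict: equivalent


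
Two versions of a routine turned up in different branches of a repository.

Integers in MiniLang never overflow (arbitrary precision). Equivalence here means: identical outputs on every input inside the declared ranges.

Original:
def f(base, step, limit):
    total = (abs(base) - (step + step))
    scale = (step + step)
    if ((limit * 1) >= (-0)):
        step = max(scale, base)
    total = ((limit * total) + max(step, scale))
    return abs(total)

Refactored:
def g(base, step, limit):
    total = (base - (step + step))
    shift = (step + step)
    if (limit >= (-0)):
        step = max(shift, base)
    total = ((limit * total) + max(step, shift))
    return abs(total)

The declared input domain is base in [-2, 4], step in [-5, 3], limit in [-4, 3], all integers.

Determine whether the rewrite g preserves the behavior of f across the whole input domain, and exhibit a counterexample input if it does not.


The rewrite breaks on base=-2, step=-5, limit=-4, where the results are 53 and 37.
f: total := 12 | scale := -10 | ((limit * 1) >= (-0)): false | total := -53 | result 53
g: total := 8 | shift := -10 | (limit >= (-0)): false | total := -37 | result 37
verdict: not equivalent; witness: base=-2, step=-5, limit=-4


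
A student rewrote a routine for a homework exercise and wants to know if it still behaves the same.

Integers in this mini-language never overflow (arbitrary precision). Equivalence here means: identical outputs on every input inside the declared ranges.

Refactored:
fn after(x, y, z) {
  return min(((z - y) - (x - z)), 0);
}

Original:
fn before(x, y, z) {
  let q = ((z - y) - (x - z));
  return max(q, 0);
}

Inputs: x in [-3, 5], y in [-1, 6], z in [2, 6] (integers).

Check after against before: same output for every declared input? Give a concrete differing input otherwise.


The rewrite breaks on x=-3, y=-1, z=2, where the results are 8 and 0.
before: q=8, then returns 8
after: returns 0
verdict: not equivalent; witness: x=-3, y=-1, z=2


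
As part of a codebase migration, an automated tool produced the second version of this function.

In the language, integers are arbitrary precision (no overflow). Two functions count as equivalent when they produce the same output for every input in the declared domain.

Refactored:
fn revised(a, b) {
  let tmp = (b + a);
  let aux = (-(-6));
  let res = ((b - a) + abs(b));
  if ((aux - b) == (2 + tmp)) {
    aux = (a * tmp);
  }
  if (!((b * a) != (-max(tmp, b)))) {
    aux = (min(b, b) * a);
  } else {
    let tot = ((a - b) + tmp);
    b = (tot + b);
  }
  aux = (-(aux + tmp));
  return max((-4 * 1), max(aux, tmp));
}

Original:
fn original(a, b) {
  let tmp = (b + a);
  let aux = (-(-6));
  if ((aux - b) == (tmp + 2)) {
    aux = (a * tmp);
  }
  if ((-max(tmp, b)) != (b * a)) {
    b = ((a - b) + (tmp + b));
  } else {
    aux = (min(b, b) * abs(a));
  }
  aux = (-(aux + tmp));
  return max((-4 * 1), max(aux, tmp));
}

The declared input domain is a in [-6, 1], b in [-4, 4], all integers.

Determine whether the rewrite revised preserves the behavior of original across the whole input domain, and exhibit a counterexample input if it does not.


Not equivalent: a=-1, b=-4 separates them (9 vs 1).
original: tmp becomes -5; next aux becomes 6; next ((aux - b) == (tmp + 2)) evaluates to false; next ((-max(tmp, b)) != (b * a)) evaluates to false; next aux becomes -4; next aux becomes 9; next final value 9
revised: tmp becomes -5; next aux becomes 6; next res becomes 1; next ((aux - b) == (2 + tmp)) evaluates to false; next (!((b * a) != (-max(tmp, b)))) evaluates to true; next aux becomes 4; next aux becomes 1; next final value 1
verdict: not equivalent; witness: a=-1, b=-4


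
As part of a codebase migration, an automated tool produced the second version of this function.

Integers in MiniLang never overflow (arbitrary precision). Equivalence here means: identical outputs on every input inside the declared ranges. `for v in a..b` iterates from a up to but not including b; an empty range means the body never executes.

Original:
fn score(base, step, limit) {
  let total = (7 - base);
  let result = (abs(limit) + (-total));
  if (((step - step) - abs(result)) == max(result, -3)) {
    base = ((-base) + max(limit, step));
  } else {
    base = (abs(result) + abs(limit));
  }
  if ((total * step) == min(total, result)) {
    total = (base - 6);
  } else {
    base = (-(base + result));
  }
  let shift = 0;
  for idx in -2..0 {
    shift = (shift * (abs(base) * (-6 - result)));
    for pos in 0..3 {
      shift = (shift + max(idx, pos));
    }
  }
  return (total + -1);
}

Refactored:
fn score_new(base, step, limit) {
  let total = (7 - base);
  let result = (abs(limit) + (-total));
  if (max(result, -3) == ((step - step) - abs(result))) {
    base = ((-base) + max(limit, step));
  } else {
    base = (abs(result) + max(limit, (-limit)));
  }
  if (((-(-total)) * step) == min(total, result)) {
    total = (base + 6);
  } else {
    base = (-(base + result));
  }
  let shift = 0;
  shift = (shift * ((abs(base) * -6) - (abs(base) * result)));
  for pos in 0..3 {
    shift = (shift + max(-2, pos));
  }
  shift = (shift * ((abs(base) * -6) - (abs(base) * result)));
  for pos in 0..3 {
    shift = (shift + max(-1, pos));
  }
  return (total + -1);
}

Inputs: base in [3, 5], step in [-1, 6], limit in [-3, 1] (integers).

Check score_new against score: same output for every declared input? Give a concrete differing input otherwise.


base=3, step=-1, limit=0 yields -3 from score but 9 from score_new.
verdict: not equivalent; witness: base=3, step=-1, limit=0


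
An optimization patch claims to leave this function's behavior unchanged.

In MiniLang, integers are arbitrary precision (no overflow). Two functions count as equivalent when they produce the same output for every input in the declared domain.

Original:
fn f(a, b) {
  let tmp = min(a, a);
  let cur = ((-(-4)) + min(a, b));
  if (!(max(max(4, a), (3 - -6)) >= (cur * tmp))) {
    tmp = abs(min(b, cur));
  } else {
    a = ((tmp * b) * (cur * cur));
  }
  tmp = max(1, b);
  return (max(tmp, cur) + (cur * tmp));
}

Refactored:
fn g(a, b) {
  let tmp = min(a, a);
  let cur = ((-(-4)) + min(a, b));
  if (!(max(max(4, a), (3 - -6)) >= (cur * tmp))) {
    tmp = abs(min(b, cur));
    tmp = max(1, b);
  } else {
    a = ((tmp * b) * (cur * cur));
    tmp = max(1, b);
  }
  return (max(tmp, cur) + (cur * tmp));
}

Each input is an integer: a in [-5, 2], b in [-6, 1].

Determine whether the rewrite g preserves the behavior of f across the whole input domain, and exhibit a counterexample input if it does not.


Behavior is preserved: although min/max/abs usage differs; constant usage differs; statement counts differ, the outputs never diverge.
Tracing a=-1, b=0: f: tmp := -1 | cur := 3 | (!(max(max(4, a), (3 - -6)) >= (cur * tmp))): false | a := 0 | tmp := 1 | result 6 | g: tmp := -1 | cur := 3 | (!(max(max(4, a), (3 - -6)) >= (cur * tmp))): false | a := 0 | tmp := 1 | result 6 — matching result 6.
Checked all 64 inputs in the declared domain: the outputs agree on every one.
verdict: equivalent


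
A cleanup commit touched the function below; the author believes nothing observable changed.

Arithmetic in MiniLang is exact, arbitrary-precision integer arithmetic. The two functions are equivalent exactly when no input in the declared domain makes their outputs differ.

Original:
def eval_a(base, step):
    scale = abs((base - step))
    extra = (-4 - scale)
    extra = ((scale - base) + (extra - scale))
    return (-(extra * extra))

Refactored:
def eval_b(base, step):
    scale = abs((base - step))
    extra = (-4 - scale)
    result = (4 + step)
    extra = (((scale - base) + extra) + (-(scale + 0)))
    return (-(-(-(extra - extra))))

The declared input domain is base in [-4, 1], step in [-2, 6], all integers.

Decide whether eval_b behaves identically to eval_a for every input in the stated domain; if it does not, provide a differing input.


Take base=-4, step=-2.
eval_a: scale becomes 2; next extra becomes -6; next extra becomes -2; next final value -4
eval_b: scale becomes 2; next extra becomes -6; next result becomes 2; next extra becomes -2; next final value 0
-4 vs 0 — the two versions disagree here.
verdict: not equivalent; witness: base=-4, step=-2


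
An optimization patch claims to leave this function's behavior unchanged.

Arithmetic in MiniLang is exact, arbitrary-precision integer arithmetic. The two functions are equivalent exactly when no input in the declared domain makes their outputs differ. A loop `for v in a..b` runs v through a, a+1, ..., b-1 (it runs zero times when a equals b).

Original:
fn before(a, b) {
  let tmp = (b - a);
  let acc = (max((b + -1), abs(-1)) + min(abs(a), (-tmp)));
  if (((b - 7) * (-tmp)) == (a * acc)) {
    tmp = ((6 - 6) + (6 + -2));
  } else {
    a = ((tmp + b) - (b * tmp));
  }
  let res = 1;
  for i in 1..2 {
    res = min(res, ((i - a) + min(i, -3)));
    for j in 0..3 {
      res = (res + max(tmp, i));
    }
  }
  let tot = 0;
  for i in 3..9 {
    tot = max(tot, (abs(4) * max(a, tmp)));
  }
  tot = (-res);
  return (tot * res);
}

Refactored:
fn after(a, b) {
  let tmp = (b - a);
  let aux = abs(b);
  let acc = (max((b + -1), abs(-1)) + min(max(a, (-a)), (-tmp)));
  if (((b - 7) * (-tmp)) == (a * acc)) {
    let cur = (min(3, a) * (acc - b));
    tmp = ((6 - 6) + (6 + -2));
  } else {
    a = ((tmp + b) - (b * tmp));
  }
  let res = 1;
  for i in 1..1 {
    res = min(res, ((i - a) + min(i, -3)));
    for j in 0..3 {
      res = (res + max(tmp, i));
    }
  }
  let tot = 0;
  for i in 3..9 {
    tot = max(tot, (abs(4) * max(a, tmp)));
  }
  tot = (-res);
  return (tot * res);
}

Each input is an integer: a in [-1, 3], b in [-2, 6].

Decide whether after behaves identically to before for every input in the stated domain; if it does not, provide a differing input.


Evaluate both at a=-1, b=-2.
before: tmp = -1; acc = 2; (((b - 7) * (-tmp)) == (a * acc)) -> false; a = -5; res = 1; [i=1]; res = 1; [j=0]; res = 2; [j=1]; res = 3; [j=2]; res = 4; tot = 0; [i=3]; tot = 0; [i=4]; tot = 0; [i=5]; tot = 0; [i=6]; tot = 0; [i=7]; tot = 0; [i=8]; tot = 0; tot = -4; return -16
after: tmp = -1; aux = 2; acc = 2; (((b - 7) * (-tmp)) == (a * acc)) -> false; a = -5; res = 1; the i loop: no iterations; tot = 0; [i=3]; tot = 0; [i=4]; tot = 0; [i=5]; tot = 0; [i=6]; tot = 0; [i=7]; tot = 0; [i=8]; tot = 0; tot = -1; return -1
-16 != -1, so the rewrite changes behavior.
verdict: not equivalent; witness: a=-1, b=-2


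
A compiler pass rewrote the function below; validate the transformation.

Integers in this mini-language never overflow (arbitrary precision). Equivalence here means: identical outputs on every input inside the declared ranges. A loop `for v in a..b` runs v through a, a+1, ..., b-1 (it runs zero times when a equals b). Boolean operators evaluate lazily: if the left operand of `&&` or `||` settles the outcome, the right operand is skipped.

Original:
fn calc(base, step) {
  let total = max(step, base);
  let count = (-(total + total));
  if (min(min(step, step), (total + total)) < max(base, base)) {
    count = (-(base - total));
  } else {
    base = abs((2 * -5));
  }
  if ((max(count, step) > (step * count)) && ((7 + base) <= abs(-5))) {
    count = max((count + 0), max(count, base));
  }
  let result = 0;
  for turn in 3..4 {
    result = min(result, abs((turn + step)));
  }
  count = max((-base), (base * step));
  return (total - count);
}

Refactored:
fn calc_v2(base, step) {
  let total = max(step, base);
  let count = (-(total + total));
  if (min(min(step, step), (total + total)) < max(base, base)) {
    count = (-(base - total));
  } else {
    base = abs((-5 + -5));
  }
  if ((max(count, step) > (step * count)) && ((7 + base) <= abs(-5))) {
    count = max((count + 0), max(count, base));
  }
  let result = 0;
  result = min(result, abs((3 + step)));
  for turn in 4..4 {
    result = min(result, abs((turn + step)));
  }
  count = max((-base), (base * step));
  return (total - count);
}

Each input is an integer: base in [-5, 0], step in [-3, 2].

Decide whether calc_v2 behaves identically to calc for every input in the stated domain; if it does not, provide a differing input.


Behavior is preserved: although loop structure differs; min/max/abs usage differs; constant usage differs; arithmetic usage differs; statement counts differ, the outputs never diverge.
Tracing base=-2, step=2: calc: total becomes 2; next count becomes -4; next (min(min(step, step), (total + total)) < max(base, base)) evaluates to false; next base becomes 10; next ((max(count, step) > (step * count)) && ((7 + base) <= abs(-5))) evaluates to false; next result becomes 0; next at turn=3:; next result becomes 0; next count becomes 20; next final value -18 | calc_v2: total becomes 2; next count becomes -4; next (min(min(step, step), (total + total)) < max(base, base)) evaluates to false; next base becomes 10; next ((max(count, step) > (step * count)) && ((7 + base) <= abs(-5))) evaluates to false; next result becomes 0; next result becomes 0; next turn never enters its loop body; next count becomes 20; next final value -18 — matching result -18.
Across all 36 domain points the two functions coincide.
verdict: equivalent


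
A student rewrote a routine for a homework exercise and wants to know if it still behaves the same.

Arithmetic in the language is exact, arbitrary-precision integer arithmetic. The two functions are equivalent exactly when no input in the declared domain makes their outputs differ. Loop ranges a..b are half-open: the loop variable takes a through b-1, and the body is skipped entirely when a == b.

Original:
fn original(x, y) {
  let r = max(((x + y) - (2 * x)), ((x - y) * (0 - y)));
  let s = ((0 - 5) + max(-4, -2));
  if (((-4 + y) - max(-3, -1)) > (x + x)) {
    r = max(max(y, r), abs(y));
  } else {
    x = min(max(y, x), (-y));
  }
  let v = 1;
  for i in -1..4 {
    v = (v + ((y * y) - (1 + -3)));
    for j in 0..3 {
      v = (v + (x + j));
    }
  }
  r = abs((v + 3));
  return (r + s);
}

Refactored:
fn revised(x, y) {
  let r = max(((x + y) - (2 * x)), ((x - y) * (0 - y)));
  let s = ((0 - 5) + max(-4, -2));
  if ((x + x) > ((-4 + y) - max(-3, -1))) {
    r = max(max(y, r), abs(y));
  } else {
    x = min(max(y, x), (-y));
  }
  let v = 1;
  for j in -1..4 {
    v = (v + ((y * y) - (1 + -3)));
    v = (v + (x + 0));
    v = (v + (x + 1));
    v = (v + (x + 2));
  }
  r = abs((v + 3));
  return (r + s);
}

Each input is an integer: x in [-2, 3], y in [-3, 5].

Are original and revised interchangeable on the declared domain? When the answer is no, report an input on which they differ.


Not equivalent: x=-2, y=0 separates them (-6 vs 22).
original: r := 2 | s := -7 | (((-4 + y) - max(-3, -1)) > (x + x)): true | r := 2 | v := 1 | iter i=-1: | v := 3 | iter j=0: | v := 1 | iter j=1: | v := 0 | iter j=2: | v := 0 | iter i=0: | v := 2 | iter j=0: | v := 0 | iter j=1: | v := -1 | iter j=2: | v := -1 | iter i=1: | v := 1 | iter j=0: | v := -1 | iter j=1: | v := -2 | iter j=2: | v := -2 | iter i=2: | v := 0 | iter j=0: | v := -2 | iter j=1: | v := -3 | iter j=2: | v := -3 | iter i=3: | v := -1 | iter j=0: | v := -3 | iter j=1: | v := -4 | iter j=2: | v := -4 | r := 1 | result -6
revised: r := 2 | s := -7 | ((x + x) > ((-4 + y) - max(-3, -1))): false | x := 0 | v := 1 | iter j=-1: | v := 3 | v := 3 | v := 4 | v := 6 | iter j=0: | v := 8 | v := 8 | v := 9 | v := 11 | iter j=1: | v := 13 | v := 13 | v := 14 | v := 16 | iter j=2: | v := 18 | v := 18 | v := 19 | v := 21 | iter j=3: | v := 23 | v := 23 | v := 24 | v := 26 | r := 29 | result 22
verdict: not equivalent; witness: x=-2, y=0


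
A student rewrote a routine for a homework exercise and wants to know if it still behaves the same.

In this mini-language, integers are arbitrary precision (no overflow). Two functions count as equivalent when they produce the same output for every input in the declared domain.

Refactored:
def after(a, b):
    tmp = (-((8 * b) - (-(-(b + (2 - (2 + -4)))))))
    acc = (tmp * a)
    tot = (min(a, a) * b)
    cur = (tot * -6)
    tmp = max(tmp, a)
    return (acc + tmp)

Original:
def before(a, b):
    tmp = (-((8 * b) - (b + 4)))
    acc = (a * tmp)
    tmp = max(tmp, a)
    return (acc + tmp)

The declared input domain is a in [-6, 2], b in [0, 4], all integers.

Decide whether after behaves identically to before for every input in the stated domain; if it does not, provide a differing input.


Comparing the listings, the differences include: min/max/abs usage differs; local variable names differ; constant usage differs; statement counts differ; arithmetic usage differs.
Tracing a=-4, b=0: before: tmp := 4 | acc := -16 | tmp := 4 | result -12 | after: tmp := 4 | acc := -16 | tot := 0 | cur := 0 | tmp := 4 | result -12 — matching result -12.
Every one of the 45 inputs gives matching results.
verdict: equivalent


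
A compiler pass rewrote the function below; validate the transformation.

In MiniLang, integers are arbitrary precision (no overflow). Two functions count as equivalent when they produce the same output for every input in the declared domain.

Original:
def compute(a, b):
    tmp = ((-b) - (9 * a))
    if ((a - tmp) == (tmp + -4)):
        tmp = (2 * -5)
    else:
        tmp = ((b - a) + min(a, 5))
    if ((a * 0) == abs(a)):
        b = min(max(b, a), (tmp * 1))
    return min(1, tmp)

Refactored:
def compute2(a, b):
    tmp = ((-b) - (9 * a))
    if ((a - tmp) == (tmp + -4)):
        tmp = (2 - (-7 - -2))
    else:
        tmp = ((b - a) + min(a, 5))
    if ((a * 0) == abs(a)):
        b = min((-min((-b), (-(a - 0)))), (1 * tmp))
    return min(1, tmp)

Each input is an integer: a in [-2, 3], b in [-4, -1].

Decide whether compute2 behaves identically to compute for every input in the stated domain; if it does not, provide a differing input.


These are not equivalent — on a=0, b=-2 the outputs split (-10 vs 1).
compute: tmp=2, then ((a - tmp) == (tmp + -4)) is true, then tmp=-10, then ((a * 0) == abs(a)) is true, then b=-10, then returns -10
compute2: tmp=2, then ((a - tmp) == (tmp + -4)) is true, then tmp=7, then ((a * 0) == abs(a)) is true, then b=0, then returns 1
verdict: not equivalent; witness: a=0, b=-2


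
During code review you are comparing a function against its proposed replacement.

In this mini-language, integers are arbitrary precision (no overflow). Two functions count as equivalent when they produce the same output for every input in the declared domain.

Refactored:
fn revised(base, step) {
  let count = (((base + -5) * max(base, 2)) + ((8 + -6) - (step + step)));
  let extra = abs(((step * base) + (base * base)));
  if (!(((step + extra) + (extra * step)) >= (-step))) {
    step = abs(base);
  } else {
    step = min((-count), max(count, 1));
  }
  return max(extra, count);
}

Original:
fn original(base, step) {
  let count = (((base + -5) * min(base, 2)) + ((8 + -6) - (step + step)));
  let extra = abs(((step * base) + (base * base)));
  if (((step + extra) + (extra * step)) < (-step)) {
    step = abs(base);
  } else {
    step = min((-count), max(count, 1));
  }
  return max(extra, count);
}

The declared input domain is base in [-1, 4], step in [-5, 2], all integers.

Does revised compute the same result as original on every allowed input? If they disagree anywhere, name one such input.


The rewrite breaks on base=-1, step=-5, where the results are 18 and 6.
original: count := 18 | extra := 6 | (((step + extra) + (extra * step)) < (-step)): true | step := 1 | result 18
revised: count := 0 | extra := 6 | (!(((step + extra) + (extra * step)) >= (-step))): true | step := 1 | result 6
verdict: not equivalent; witness: base=-1, step=-5


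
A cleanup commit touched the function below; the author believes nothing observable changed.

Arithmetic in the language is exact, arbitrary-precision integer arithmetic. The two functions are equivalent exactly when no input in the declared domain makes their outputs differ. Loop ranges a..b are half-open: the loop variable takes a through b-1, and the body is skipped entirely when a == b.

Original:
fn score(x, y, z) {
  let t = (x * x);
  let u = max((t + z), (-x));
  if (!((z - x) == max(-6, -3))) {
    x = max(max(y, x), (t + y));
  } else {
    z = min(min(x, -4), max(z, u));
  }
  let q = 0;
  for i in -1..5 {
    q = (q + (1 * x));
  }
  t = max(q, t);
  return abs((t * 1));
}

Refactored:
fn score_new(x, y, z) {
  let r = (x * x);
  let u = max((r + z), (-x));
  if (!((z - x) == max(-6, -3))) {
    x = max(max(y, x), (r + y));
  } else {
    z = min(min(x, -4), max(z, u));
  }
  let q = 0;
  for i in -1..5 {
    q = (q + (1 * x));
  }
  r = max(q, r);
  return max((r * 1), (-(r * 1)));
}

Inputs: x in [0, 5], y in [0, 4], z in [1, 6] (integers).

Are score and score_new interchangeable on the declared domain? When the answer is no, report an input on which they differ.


Comparing the listings, the differences include: constant usage differs, local variable names differ, min/max/abs usage differs, arithmetic usage differs.
As a probe, take x=4, y=0, z=6: score runs t = 16; u = 22; (!((z - x) == max(-6, -3))) -> true; x = 16; q = 0; [i=-1]; q = 16; [i=0]; q = 32; [i=1]; q = 48; [i=2]; q = 64; [i=3]; q = 80; [i=4]; q = 96; t = 96; return 96; score_new runs r = 16; u = 22; (!((z - x) == max(-6, -3))) -> true; x = 16; q = 0; [i=-1]; q = 16; [i=0]; q = 32; [i=1]; q = 48; [i=2]; q = 64; [i=3]; q = 80; [i=4]; q = 96; r = 96; return 96; both end at 96.
Every one of the 180 inputs gives matching results.
verdict: equivalent


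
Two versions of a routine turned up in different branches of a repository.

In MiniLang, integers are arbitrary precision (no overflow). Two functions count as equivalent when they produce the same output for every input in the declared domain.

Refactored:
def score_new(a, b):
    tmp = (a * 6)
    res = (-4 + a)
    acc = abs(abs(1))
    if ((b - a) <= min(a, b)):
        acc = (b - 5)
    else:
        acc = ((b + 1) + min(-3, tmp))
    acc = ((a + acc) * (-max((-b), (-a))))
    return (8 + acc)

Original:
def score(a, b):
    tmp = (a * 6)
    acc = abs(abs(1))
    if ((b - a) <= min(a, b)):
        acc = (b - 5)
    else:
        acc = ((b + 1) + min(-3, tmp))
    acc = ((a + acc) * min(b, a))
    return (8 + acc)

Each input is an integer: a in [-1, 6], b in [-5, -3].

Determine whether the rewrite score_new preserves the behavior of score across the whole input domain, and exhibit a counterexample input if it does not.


The two are interchangeable: constant usage differs; also min/max/abs usage differs; also statement counts differ; also arithmetic usage differs; also local variable names differ, and every declared input agrees.
Spot check at a=6, b=-3 — score: tmp becomes 36; next acc becomes 1; next ((b - a) <= min(a, b)) evaluates to true; next acc becomes -8; next acc becomes 6; next final value 14. score_new: tmp becomes 36; next res becomes 2; next acc becomes 1; next ((b - a) <= min(a, b)) evaluates to true; next acc becomes -8; next acc becomes 6; next final value 14. Both give 14.
Checked all 24 inputs in the declared domain: the outputs agree on every one.
verdict: equivalent


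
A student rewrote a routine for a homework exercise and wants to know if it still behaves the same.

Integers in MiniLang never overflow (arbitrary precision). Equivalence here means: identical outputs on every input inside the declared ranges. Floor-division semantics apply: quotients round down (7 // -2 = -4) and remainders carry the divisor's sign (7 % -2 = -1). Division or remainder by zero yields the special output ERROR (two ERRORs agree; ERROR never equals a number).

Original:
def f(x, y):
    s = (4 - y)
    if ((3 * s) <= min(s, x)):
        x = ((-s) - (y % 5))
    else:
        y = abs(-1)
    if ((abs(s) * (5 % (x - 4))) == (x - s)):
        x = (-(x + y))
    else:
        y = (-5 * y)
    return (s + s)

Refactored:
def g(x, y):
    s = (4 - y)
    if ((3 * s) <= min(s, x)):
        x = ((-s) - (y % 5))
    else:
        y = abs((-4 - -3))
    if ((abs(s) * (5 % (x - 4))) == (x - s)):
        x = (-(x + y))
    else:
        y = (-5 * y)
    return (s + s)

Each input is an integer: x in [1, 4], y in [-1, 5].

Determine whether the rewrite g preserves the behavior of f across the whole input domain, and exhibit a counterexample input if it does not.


Equivalent — the differences include arithmetic usage differs, and constant usage differs, yet no declared input distinguishes the two.
Spot check at x=1, y=2 — f: s becomes 2; next ((3 * s) <= min(s, x)) evaluates to false; next y becomes 1; next ((abs(s) * (5 % (x - 4))) == (x - s)) evaluates to false; next y becomes -5; next final value 4. g: s becomes 2; next ((3 * s) <= min(s, x)) evaluates to false; next y becomes 1; next ((abs(s) * (5 % (x - 4))) == (x - s)) evaluates to false; next y becomes -5; next final value 4. Both give 4.
An exhaustive pass over the 28 declared inputs shows identical outputs.
verdict: equivalent


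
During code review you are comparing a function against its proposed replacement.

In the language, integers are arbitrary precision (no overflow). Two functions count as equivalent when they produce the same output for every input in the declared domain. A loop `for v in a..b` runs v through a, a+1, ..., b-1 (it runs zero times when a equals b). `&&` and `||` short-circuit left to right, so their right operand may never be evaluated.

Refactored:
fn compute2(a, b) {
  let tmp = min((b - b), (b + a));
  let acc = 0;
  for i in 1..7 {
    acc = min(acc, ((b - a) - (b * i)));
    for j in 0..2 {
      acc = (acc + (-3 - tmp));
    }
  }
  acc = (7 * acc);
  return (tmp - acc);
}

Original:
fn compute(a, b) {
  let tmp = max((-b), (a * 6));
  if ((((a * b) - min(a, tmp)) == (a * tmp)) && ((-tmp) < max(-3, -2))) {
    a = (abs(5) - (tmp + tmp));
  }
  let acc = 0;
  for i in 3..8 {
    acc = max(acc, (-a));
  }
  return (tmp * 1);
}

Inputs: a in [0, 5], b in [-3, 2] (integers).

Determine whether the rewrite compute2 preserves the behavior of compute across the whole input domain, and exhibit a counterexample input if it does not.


These are not equivalent — on a=0, b=-3 the outputs split (3 vs -3).
compute: tmp=3, then ((((a * b) - min(a, tmp)) == (a * tmp)) && ((-tmp) < max(-3, -2))) is true, then a=-1, then acc=0, then (i=3), then acc=1, then (i=4), then acc=1, then (i=5), then acc=1, then (i=6), then acc=1, then (i=7), then acc=1, then returns 3
compute2: tmp=-3, then acc=0, then (i=1), then acc=0, then (j=0), then acc=0, then (j=1), then acc=0, then (i=2), then acc=0, then (j=0), then acc=0, then (j=1), then acc=0, then (i=3), then acc=0, then (j=0), then acc=0, then (j=1), then acc=0, then (i=4), then acc=0, then (j=0), then acc=0, then (j=1), then acc=0, then (i=5), then acc=0, then (j=0), then acc=0, then (j=1), then acc=0, then (i=6), then acc=0, then (j=0), then acc=0, then (j=1), then acc=0, then acc=0, then returns -3
verdict: not equivalent; witness: a=0, b=-3


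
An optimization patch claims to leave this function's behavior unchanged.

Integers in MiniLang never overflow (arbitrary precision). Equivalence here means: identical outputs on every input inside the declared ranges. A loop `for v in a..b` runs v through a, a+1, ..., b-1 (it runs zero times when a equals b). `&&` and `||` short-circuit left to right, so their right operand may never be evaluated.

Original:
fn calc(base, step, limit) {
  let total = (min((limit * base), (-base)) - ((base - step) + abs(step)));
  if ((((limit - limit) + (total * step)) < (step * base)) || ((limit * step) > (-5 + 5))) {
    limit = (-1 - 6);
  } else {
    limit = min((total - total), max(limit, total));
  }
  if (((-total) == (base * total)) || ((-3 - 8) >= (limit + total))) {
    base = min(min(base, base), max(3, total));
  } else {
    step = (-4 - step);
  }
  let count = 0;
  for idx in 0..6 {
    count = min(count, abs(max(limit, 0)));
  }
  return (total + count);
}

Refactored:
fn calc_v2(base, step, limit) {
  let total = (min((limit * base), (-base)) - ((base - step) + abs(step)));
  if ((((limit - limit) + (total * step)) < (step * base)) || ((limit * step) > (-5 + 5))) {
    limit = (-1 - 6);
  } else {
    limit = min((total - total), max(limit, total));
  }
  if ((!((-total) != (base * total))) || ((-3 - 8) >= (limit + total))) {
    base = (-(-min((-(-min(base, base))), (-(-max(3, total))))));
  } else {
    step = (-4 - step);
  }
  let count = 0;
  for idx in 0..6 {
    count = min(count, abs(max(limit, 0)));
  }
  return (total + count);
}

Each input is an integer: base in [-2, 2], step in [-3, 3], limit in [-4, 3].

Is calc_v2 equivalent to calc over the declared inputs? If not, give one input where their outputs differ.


This is a faithful refactor — comparison usage differs; boolean connective usage differs, but the computed results match everywhere.
Tracing base=0, step=-2, limit=3: calc: total=-4, then ((((limit - limit) + (total * step)) < (step * base)) || ((limit * step) > (-5 + 5))) is false, then limit=0, then (((-total) == (base * total)) || ((-3 - 8) >= (limit + total))) is false, then step=-2, then count=0, then (idx=0), then count=0, then (idx=1), then count=0, then (idx=2), then count=0, then (idx=3), then count=0, then (idx=4), then count=0, then (idx=5), then count=0, then returns -4 | calc_v2: total=-4, then ((((limit - limit) + (total * step)) < (step * base)) || ((limit * step) > (-5 + 5))) is false, then limit=0, then ((!((-total) != (base * total))) || ((-3 - 8) >= (limit + total))) is false, then step=-2, then count=0, then (idx=0), then count=0, then (idx=1), then count=0, then (idx=2), then count=0, then (idx=3), then count=0, then (idx=4), then count=0, then (idx=5), then count=0, then returns -4 — matching result -4.
Across all 280 domain points the two functions coincide.
verdict: equivalent


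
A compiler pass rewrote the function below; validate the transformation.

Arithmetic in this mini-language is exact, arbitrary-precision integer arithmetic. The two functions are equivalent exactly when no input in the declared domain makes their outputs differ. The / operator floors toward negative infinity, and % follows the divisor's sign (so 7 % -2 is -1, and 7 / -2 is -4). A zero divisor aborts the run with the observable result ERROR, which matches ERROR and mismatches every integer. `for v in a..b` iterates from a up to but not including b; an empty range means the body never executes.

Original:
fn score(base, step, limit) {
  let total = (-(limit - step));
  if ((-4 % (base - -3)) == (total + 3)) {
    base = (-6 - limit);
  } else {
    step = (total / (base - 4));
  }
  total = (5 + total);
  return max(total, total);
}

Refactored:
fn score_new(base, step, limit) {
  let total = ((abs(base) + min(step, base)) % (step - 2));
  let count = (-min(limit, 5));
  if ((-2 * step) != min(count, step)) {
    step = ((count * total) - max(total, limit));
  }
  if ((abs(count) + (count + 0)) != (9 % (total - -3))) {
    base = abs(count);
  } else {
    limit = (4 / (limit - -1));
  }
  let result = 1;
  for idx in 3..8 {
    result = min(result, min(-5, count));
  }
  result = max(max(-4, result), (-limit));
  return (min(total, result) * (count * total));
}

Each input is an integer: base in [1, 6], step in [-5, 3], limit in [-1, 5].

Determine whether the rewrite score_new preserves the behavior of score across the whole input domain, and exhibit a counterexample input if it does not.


base=1, step=-5, limit=-1 yields 1 from score but 16 from score_new.
verdict: not equivalent; witness: base=1, step=-5, limit=-1


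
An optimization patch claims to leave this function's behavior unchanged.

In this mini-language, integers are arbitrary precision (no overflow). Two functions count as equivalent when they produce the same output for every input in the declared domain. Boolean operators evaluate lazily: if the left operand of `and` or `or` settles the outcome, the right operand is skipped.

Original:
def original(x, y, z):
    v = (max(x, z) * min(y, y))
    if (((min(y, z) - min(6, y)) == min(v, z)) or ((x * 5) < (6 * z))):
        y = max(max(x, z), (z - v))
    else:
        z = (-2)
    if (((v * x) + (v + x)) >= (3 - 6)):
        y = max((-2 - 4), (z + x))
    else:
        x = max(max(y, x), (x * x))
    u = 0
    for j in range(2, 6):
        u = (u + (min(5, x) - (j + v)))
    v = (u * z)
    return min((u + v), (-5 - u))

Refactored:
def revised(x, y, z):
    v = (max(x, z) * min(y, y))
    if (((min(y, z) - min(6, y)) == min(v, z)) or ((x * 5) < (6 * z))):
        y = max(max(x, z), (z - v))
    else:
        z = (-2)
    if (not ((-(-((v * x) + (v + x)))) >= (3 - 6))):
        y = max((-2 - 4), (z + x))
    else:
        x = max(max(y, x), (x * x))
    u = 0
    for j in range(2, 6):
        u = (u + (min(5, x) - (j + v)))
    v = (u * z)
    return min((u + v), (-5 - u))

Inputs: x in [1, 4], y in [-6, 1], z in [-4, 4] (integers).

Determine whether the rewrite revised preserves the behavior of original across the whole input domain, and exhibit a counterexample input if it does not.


Run the pair on x=1, y=-6, z=1.
original: v = -6; (((min(y, z) - min(6, y)) == min(v, z)) or ((x * 5) < (6 * z))) -> true; y = 7; (((v * x) + (v + x)) >= (3 - 6)) -> false; x = 7; u = 0; [j=2]; u = 9; [j=3]; u = 17; [j=4]; u = 24; [j=5]; u = 30; v = 30; return -35
revised: v = -6; (((min(y, z) - min(6, y)) == min(v, z)) or ((x * 5) < (6 * z))) -> true; y = 7; (not ((-(-((v * x) + (v + x)))) >= (3 - 6))) -> true; y = 2; u = 0; [j=2]; u = 5; [j=3]; u = 9; [j=4]; u = 12; [j=5]; u = 14; v = 14; return -19
-35 != -19, so the rewrite changes behavior.
verdict: not equivalent; witness: x=1, y=-6, z=1


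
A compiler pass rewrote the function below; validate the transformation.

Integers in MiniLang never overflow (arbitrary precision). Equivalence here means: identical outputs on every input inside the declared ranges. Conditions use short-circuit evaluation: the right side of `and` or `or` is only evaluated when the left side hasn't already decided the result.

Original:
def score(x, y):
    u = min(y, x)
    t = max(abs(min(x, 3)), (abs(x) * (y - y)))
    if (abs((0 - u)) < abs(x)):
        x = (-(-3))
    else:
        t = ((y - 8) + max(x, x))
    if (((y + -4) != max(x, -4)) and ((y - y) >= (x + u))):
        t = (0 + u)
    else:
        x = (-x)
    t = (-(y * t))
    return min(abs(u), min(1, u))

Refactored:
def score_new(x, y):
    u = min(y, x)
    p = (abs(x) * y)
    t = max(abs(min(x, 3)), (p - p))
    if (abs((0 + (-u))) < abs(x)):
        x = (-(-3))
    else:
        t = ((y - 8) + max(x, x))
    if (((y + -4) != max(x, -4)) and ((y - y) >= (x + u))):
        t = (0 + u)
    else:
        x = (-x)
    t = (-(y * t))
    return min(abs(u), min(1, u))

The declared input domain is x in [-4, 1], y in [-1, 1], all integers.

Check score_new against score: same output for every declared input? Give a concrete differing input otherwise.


This is a faithful refactor — statement counts differ, arithmetic usage differs, local variable names differ, but the computed results match everywhere.
Spot check at x=-1, y=1 — score: u=-1, then t=1, then (abs((0 - u)) < abs(x)) is false, then t=-8, then (((y + -4) != max(x, -4)) and ((y - y) >= (x + u))) is true, then t=-1, then t=1, then returns -1. score_new: u=-1, then p=1, then t=1, then (abs((0 + (-u))) < abs(x)) is false, then t=-8, then (((y + -4) != max(x, -4)) and ((y - y) >= (x + u))) is true, then t=-1, then t=1, then returns -1. Both give -1.
Checked all 18 inputs in the declared domain: the outputs agree on every one.
verdict: equivalent
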